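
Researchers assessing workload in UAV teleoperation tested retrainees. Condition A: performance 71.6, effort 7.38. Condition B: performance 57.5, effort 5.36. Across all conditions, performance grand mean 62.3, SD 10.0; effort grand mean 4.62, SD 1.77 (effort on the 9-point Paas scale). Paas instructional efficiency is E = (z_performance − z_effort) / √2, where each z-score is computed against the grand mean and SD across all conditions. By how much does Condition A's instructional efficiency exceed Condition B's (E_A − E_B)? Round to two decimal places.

Condition A: z_P = (71.6 − 62.3)/10.0 = 0.9300; z_E = (7.38 − 4.62)/1.77 = 1.5593; E_A = (0.9300 − 1.5593)/√2 = -0.4450.
Condition B: z_P = (57.5 − 62.3)/10.0 = -0.4800; z_E = (5.36 − 4.62)/1.77 = 0.4181; E_B = (-0.4800 − 0.4181)/√2 = -0.6351.
E_A − E_B = -0.4450 − (-0.6351) = 0.1901 ≈ 0.19.

0.19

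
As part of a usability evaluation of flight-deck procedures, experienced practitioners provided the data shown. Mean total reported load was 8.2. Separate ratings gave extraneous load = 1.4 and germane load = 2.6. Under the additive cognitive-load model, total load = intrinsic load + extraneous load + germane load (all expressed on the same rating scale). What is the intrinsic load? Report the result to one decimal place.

4.2

intrinsic load = total − extraneous − germane
             = 8.2 − 1.4 − 2.6 = 4.2.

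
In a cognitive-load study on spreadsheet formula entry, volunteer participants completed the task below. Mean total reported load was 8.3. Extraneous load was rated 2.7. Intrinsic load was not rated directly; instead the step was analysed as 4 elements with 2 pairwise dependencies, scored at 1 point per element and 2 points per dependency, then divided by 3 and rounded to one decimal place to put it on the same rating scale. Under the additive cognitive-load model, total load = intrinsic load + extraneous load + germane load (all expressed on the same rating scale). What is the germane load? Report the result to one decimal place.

Intrinsic (element-interactivity): (4 × 1 + 2 × 2) / 3 = 8 / 3 = 2.6667 → 2.7.
germane load = total − intrinsic − extraneous
             = 8.3 − 2.7 − 2.7 = 2.9.

2.9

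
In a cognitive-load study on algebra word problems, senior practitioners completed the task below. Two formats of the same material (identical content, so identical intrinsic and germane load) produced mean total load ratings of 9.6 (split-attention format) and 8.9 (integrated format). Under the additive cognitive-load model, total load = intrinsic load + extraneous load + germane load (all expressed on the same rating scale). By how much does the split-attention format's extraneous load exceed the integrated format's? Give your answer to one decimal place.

0.7

Intrinsic and germane load are equal across formats, so the difference in total load equals the difference in extraneous load.
Extraneous-load difference = 9.6 − 8.9 = 0.7.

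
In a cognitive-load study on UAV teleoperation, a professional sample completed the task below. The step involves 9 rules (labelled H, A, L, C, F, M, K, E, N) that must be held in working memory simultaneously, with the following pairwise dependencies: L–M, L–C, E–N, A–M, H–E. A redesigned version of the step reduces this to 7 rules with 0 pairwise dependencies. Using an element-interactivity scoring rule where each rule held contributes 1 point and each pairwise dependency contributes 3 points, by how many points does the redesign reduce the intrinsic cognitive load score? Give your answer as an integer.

17

Original: 9 × 1 + 5 × 3 = 9 + 15 = 24.
Redesigned: 7 × 1 + 0 × 3 = 7 + 0 = 7.
Reduction = 24 − 7 = 17.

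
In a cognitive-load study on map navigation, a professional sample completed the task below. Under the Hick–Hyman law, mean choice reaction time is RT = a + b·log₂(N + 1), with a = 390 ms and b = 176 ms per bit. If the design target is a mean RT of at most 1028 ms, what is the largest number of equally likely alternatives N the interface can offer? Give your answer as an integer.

11

Set 390 + 176·log₂(N + 1) ≤ 1028.
log₂(N + 1) ≤ (1028 − 390) / 176 = 3.6250.
N + 1 ≤ 2^3.6250 = 12.3377.
N ≤ 11.3377, so the largest integer N is 11.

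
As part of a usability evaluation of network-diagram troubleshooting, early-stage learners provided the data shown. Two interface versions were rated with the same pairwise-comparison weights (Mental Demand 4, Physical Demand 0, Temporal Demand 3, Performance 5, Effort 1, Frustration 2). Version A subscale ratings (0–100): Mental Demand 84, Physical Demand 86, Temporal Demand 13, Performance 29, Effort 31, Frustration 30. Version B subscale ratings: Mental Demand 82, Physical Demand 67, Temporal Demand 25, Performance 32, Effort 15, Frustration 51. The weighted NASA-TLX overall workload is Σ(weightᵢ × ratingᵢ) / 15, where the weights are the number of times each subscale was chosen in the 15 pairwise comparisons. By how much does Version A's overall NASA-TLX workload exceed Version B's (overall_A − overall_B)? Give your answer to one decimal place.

-4.6

Version A weighted sum = 4·84 + 0·86 + 3·13 + 5·29 + 1·31 + 2·30 = 336 + 0 + 39 + 145 + 31 + 60 = 611; overall_A = 611/15 = 40.7333.
Version B weighted sum = 4·82 + 0·67 + 3·25 + 5·32 + 1·15 + 2·51 = 328 + 0 + 75 + 160 + 15 + 102 = 680; overall_B = 680/15 = 45.3333.
Difference = 40.7333 − 45.3333 = -4.6000 ≈ -4.6.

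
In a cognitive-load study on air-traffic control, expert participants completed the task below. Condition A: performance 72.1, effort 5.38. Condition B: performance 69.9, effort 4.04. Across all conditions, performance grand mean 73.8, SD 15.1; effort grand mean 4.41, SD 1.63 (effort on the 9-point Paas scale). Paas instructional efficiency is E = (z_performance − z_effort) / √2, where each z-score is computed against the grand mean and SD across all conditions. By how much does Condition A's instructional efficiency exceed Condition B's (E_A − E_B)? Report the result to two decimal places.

-0.48

Condition A: z_P = (72.1 − 73.8)/15.1 = -0.1126; z_E = (5.38 − 4.41)/1.63 = 0.5951; E_A = (-0.1126 − 0.5951)/√2 = -0.5004.
Condition B: z_P = (69.9 − 73.8)/15.1 = -0.2583; z_E = (4.04 − 4.41)/1.63 = -0.2270; E_B = (-0.2583 − (-0.2270))/√2 = -0.0221.
E_A − E_B = -0.5004 − (-0.0221) = -0.4783 ≈ -0.48.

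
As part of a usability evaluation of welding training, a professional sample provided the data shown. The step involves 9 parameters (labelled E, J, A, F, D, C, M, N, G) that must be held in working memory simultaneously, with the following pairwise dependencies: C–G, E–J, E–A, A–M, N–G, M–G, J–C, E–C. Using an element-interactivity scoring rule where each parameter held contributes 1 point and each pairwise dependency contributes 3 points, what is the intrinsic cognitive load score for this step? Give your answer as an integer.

Count of parameters held simultaneously: 9.
Count of pairwise dependencies listed: 8.
Element contribution: 9 × 1 = 9.
Interaction contribution: 8 × 3 = 24.
Intrinsic load = 9 + 24 = 33.

33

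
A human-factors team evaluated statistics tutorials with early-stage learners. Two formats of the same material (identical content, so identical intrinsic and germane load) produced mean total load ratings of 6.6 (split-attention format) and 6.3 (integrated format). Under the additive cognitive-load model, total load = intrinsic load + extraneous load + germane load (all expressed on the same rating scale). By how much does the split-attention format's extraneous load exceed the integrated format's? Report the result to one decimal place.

Intrinsic and germane load are equal across formats, so the difference in total load equals the difference in extraneous load.
Extraneous-load difference = 6.6 − 6.3 = 0.3.

0.3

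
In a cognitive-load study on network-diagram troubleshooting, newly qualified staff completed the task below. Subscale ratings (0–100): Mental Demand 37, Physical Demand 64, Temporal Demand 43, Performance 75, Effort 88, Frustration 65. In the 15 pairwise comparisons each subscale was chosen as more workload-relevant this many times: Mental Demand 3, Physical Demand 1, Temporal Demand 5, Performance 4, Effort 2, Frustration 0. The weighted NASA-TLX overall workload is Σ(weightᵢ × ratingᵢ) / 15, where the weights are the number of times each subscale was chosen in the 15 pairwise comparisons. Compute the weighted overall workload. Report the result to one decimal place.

The tallies are the weights (they sum to 15).
Weighted sum = 3·37 + 1·64 + 5·43 + 4·75 + 2·88 + 0·65
            = 111 + 64 + 215 + 300 + 176 + 0 = 866.
Overall workload = 866 / 15 = 57.7333 ≈ 57.7.

57.7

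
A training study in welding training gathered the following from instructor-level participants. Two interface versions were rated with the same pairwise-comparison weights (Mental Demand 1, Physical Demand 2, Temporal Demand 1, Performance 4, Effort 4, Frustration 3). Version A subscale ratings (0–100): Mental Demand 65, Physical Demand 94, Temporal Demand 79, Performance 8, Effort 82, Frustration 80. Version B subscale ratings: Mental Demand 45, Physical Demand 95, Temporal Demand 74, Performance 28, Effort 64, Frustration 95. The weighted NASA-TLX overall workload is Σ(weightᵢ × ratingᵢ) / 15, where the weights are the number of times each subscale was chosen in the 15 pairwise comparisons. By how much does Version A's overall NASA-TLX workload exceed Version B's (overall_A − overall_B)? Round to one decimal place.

-2.0

Version A weighted sum = 1·65 + 2·94 + 1·79 + 4·8 + 4·82 + 3·80 = 65 + 188 + 79 + 32 + 328 + 240 = 932; overall_A = 932/15 = 62.1333.
Version B weighted sum = 1·45 + 2·95 + 1·74 + 4·28 + 4·64 + 3·95 = 45 + 190 + 74 + 112 + 256 + 285 = 962; overall_B = 962/15 = 64.1333.
Difference = 62.1333 − 64.1333 = -2.0000 ≈ -2.0.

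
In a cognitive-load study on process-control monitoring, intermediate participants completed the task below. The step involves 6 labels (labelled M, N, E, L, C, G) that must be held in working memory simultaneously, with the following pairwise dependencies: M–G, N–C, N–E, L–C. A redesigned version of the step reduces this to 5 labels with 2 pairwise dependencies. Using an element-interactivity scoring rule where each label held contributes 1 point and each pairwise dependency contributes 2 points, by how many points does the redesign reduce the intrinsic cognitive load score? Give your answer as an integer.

5

Original: 6 × 1 + 4 × 2 = 6 + 8 = 14.
Redesigned: 5 × 1 + 2 × 2 = 5 + 4 = 9.
Reduction = 14 − 9 = 5.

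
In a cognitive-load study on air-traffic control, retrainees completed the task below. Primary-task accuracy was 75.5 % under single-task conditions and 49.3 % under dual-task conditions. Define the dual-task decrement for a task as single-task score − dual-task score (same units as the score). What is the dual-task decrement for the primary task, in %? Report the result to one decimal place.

Decrement = 75.5 − 49.3 = 26.2000 % ≈ 26.2 %.

26.2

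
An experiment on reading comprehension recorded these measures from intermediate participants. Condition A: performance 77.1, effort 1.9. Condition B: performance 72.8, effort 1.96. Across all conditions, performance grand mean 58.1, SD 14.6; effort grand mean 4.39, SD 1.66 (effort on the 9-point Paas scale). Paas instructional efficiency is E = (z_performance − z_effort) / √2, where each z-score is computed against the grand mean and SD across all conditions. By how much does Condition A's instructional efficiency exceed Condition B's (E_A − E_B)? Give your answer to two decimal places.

0.23

Condition A: z_P = (77.1 − 58.1)/14.6 = 1.3014; z_E = (1.9 − 4.39)/1.66 = -1.5000; E_A = (1.3014 − (-1.5000))/√2 = 1.9809.
Condition B: z_P = (72.8 − 58.1)/14.6 = 1.0068; z_E = (1.96 − 4.39)/1.66 = -1.4639; E_B = (1.0068 − (-1.4639))/√2 = 1.7470.
E_A − E_B = 1.9809 − 1.7470 = 0.2339 ≈ 0.23.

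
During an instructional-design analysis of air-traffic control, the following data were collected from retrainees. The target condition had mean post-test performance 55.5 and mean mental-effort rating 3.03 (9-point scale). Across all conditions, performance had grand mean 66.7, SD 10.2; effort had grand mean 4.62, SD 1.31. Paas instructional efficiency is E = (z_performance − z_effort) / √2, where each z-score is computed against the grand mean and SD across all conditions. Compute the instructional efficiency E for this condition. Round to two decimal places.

z_performance = (55.5 − 66.7) / 10.2 = -11.2000 / 10.2 = -1.0980.
z_effort = (3.03 − 4.62) / 1.31 = -1.5900 / 1.31 = -1.2137.
z_P − z_E = -1.0980 − (-1.2137) = 0.1157.
E = 0.1157 / √2 = 0.1157 / 1.41421 = 0.0818 ≈ 0.08.

0.08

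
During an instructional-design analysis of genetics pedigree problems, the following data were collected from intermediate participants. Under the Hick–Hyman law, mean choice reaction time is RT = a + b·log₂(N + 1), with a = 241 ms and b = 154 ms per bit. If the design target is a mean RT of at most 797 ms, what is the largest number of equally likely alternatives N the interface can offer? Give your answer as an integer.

11

Set 241 + 154·log₂(N + 1) ≤ 797.
log₂(N + 1) ≤ (797 − 241) / 154 = 3.6104.
N + 1 ≤ 2^3.6104 = 12.2135.
N ≤ 11.2135, so the largest integer N is 11.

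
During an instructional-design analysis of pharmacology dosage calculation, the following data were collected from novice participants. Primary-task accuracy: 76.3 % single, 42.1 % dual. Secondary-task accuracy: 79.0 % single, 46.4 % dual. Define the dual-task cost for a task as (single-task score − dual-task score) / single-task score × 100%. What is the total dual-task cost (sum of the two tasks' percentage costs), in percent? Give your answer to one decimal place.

Primary cost = (76.3 − 42.1) / 76.3 × 100% = 44.8231%.
Secondary cost = (79.0 − 46.4) / 79.0 × 100% = 41.2658%.
Total = 44.8231% + 41.2658% = 86.0889% ≈ 86.1%.

86.1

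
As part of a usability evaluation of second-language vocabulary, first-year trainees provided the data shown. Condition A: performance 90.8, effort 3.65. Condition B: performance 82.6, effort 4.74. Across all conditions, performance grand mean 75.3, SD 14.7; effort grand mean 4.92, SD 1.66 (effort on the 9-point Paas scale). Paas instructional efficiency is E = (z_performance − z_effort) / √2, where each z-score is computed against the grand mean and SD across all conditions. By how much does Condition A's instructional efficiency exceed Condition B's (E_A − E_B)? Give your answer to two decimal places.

0.86

Condition A: z_P = (90.8 − 75.3)/14.7 = 1.0544; z_E = (3.65 − 4.92)/1.66 = -0.7651; E_A = (1.0544 − (-0.7651))/√2 = 1.2866.
Condition B: z_P = (82.6 − 75.3)/14.7 = 0.4966; z_E = (4.74 − 4.92)/1.66 = -0.1084; E_B = (0.4966 − (-0.1084))/√2 = 0.4278.
E_A − E_B = 1.2866 − 0.4278 = 0.8588 ≈ 0.86.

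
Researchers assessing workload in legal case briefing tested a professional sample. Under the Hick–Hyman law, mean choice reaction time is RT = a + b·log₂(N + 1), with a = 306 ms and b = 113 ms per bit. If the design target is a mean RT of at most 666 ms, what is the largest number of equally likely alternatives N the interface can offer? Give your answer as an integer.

8

Set 306 + 113·log₂(N + 1) ≤ 666.
log₂(N + 1) ≤ (666 − 306) / 113 = 3.1858.
N + 1 ≤ 2^3.1858 = 9.0996.
N ≤ 8.0996, so the largest integer N is 8.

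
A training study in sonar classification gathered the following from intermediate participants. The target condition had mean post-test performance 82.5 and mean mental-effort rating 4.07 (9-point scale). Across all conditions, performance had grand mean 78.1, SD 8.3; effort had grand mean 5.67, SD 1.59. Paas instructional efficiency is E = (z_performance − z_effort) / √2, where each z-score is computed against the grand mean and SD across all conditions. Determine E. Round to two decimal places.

1.09

z_performance = (82.5 − 78.1) / 8.3 = 4.4000 / 8.3 = 0.5301.
z_effort = (4.07 − 5.67) / 1.59 = -1.6000 / 1.59 = -1.0063.
z_P − z_E = 0.5301 − (-1.0063) = 1.5364.
E = 1.5364 / √2 = 1.5364 / 1.41421 = 1.0864 ≈ 1.09.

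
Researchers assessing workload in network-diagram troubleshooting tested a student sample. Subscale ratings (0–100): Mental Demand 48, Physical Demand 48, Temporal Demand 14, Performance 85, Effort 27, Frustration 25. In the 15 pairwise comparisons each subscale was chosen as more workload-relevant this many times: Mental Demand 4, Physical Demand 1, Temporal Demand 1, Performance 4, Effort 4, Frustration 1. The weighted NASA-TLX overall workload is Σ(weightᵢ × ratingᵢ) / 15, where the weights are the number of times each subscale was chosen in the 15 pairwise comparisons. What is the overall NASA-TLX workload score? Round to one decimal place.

48.5

The tallies are the weights (they sum to 15).
Weighted sum = 4·48 + 1·48 + 1·14 + 4·85 + 4·27 + 1·25
            = 192 + 48 + 14 + 340 + 108 + 25 = 727.
Overall workload = 727 / 15 = 48.4667 ≈ 48.5.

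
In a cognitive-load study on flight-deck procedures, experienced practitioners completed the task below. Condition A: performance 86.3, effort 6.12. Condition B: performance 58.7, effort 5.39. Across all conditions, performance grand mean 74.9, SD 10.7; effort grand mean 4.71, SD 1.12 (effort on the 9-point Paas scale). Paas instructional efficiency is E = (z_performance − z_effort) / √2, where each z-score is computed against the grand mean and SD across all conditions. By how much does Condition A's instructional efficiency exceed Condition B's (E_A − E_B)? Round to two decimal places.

1.36

Condition A: z_P = (86.3 − 74.9)/10.7 = 1.0654; z_E = (6.12 − 4.71)/1.12 = 1.2589; E_A = (1.0654 − 1.2589)/√2 = -0.1368.
Condition B: z_P = (58.7 − 74.9)/10.7 = -1.5140; z_E = (5.39 − 4.71)/1.12 = 0.6071; E_B = (-1.5140 − 0.6071)/√2 = -1.4998.
E_A − E_B = -0.1368 − (-1.4998) = 1.3630 ≈ 1.36.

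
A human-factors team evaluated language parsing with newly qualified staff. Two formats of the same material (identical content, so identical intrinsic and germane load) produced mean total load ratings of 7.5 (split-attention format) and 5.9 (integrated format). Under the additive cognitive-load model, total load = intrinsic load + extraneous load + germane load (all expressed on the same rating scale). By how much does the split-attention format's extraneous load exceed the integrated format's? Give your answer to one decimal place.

Intrinsic and germane load are equal across formats, so the difference in total load equals the difference in extraneous load.
Extraneous-load difference = 7.5 − 5.9 = 1.6.

1.6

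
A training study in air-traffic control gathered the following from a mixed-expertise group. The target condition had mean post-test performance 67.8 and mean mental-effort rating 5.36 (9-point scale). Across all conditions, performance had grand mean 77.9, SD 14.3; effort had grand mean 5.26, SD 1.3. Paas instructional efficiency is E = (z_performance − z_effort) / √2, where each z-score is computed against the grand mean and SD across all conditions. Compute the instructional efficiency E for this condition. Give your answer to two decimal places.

-0.55

z_performance = (67.8 − 77.9) / 14.3 = -10.1000 / 14.3 = -0.7063.
z_effort = (5.36 − 5.26) / 1.3 = 0.1000 / 1.3 = 0.0769.
z_P − z_E = -0.7063 − 0.0769 = -0.7832.
E = -0.7832 / √2 = -0.7832 / 1.41421 = -0.5538 ≈ -0.55.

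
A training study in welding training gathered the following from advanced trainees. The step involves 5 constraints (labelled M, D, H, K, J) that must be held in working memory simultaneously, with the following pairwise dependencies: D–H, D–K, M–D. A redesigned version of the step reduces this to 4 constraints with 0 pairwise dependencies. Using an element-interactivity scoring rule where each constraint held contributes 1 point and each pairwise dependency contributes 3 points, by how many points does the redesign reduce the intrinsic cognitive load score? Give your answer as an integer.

Original: 5 × 1 + 3 × 3 = 5 + 9 = 14.
Redesigned: 4 × 1 + 0 × 3 = 4 + 0 = 4.
Reduction = 14 − 4 = 10.

10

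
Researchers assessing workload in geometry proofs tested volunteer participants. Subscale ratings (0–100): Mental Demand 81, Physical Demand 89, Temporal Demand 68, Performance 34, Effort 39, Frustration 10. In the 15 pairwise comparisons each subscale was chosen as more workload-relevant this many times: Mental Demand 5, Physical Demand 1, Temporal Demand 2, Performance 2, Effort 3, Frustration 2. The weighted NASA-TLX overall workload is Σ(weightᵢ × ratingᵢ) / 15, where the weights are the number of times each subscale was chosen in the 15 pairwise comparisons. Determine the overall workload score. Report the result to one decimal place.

55.7

The tallies are the weights (they sum to 15).
Weighted sum = 5·81 + 1·89 + 2·68 + 2·34 + 3·39 + 2·10
            = 405 + 89 + 136 + 68 + 117 + 20 = 835.
Overall workload = 835 / 15 = 55.6667 ≈ 55.7.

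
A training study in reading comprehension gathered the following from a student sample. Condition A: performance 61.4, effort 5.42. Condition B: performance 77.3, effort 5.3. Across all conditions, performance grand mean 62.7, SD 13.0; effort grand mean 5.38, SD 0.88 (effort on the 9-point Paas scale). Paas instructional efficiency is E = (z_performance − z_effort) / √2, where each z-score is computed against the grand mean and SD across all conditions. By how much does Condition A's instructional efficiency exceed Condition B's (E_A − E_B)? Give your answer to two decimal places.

-0.96

Condition A: z_P = (61.4 − 62.7)/13.0 = -0.1000; z_E = (5.42 − 5.38)/0.88 = 0.0455; E_A = (-0.1000 − 0.0455)/√2 = -0.1029.
Condition B: z_P = (77.3 − 62.7)/13.0 = 1.1231; z_E = (5.3 − 5.38)/0.88 = -0.0909; E_B = (1.1231 − (-0.0909))/√2 = 0.8584.
E_A − E_B = -0.1029 − 0.8584 = -0.9613 ≈ -0.96.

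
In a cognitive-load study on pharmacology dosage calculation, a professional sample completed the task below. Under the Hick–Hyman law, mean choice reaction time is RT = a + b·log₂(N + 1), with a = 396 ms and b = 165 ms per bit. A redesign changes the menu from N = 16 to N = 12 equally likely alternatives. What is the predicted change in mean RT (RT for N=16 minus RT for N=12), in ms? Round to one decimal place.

63.9

RT(16) = 396 + 165·log₂(17) = 396 + 165·4.0875 = 1070.4375 ms.
RT(12) = 396 + 165·log₂(13) = 396 + 165·3.7004 = 1006.5660 ms.
Difference = 1070.4375 − 1006.5660 = 63.8715 ≈ 63.9 ms.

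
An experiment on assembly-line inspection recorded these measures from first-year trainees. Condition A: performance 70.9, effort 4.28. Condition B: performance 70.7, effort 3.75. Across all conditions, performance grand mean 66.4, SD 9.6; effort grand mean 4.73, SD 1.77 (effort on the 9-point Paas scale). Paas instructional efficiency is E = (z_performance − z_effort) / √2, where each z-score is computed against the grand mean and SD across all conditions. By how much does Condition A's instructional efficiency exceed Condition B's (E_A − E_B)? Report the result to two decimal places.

-0.20

Condition A: z_P = (70.9 − 66.4)/9.6 = 0.4688; z_E = (4.28 − 4.73)/1.77 = -0.2542; E_A = (0.4688 − (-0.2542))/√2 = 0.5112.
Condition B: z_P = (70.7 − 66.4)/9.6 = 0.4479; z_E = (3.75 − 4.73)/1.77 = -0.5537; E_B = (0.4479 − (-0.5537))/√2 = 0.7082.
E_A − E_B = 0.5112 − 0.7082 = -0.1970 ≈ -0.20.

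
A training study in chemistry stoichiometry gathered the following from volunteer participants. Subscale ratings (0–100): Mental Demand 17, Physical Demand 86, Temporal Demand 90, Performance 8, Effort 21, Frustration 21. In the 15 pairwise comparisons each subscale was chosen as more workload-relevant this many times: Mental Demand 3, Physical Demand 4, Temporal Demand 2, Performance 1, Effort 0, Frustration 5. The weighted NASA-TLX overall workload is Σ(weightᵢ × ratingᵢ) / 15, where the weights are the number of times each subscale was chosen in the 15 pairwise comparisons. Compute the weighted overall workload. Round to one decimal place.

45.9

The tallies are the weights (they sum to 15).
Weighted sum = 3·17 + 4·86 + 2·90 + 1·8 + 0·21 + 5·21
            = 51 + 344 + 180 + 8 + 0 + 105 = 688.
Overall workload = 688 / 15 = 45.8667 ≈ 45.9.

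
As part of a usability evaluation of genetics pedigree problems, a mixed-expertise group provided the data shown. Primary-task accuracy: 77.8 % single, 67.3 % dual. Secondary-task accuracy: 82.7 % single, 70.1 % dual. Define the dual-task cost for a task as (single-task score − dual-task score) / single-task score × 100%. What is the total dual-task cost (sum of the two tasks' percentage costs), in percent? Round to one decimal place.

Primary cost = (77.8 − 67.3) / 77.8 × 100% = 13.4961%.
Secondary cost = (82.7 − 70.1) / 82.7 × 100% = 15.2358%.
Total = 13.4961% + 15.2358% = 28.7319% ≈ 28.7%.

28.7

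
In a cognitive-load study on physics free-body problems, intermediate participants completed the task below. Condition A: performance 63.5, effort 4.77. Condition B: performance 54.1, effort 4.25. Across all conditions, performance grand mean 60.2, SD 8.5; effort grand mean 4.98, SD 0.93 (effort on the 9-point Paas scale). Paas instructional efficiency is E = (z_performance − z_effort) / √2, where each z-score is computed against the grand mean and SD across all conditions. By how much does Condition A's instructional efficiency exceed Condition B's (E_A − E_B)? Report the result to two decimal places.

Condition A: z_P = (63.5 − 60.2)/8.5 = 0.3882; z_E = (4.77 − 4.98)/0.93 = -0.2258; E_A = (0.3882 − (-0.2258))/√2 = 0.4342.
Condition B: z_P = (54.1 − 60.2)/8.5 = -0.7176; z_E = (4.25 − 4.98)/0.93 = -0.7849; E_B = (-0.7176 − (-0.7849))/√2 = 0.0476.
E_A − E_B = 0.4342 − 0.0476 = 0.3866 ≈ 0.39.

0.39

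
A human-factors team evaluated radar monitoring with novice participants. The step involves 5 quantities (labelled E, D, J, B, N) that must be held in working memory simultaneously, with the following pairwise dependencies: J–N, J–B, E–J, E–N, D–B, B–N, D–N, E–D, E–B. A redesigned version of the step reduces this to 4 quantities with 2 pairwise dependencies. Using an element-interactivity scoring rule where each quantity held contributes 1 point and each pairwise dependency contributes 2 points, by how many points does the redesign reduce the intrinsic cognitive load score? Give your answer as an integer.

15

Original: 5 × 1 + 9 × 2 = 5 + 18 = 23.
Redesigned: 4 × 1 + 2 × 2 = 4 + 4 = 8.
Reduction = 23 − 8 = 15.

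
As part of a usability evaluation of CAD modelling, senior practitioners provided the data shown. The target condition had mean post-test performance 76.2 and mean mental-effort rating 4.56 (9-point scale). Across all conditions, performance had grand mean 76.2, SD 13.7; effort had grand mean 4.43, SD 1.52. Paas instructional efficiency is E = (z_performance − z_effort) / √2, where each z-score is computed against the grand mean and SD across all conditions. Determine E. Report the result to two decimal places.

z_performance = (76.2 − 76.2) / 13.7 = 0.0000 / 13.7 = 0.0000.
z_effort = (4.56 − 4.43) / 1.52 = 0.1300 / 1.52 = 0.0855.
z_P − z_E = 0.0000 − 0.0855 = -0.0855.
E = -0.0855 / √2 = -0.0855 / 1.41421 = -0.0605 ≈ -0.06.

-0.06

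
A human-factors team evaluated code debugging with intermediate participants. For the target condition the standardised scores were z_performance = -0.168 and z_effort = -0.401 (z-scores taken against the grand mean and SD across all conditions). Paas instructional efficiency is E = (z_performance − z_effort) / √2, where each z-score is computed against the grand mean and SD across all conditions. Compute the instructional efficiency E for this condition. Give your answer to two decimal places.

z_P − z_E = -0.168 − (-0.401) = 0.2330.
E = 0.2330 / √2 = 0.2330 / 1.41421 = 0.1648 ≈ 0.16.

0.16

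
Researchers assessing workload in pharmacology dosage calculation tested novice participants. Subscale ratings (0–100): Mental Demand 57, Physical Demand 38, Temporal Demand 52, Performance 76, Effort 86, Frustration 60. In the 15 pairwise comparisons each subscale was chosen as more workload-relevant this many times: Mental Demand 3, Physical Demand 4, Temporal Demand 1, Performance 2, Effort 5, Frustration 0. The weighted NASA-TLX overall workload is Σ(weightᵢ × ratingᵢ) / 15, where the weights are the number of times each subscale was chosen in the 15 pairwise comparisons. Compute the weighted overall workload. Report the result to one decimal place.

63.8

The tallies are the weights (they sum to 15).
Weighted sum = 3·57 + 4·38 + 1·52 + 2·76 + 5·86 + 0·60
            = 171 + 152 + 52 + 152 + 430 + 0 = 957.
Overall workload = 957 / 15 = 63.8000 ≈ 63.8.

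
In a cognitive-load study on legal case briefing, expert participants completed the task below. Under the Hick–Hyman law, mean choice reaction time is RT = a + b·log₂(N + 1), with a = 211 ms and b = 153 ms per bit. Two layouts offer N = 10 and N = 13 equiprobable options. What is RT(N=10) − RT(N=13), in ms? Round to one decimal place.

RT(10) = 211 + 153·log₂(11) = 211 + 153·3.4594 = 740.2882 ms.
RT(13) = 211 + 153·log₂(14) = 211 + 153·3.8074 = 793.5322 ms.
Difference = 740.2882 − 793.5322 = -53.2440 ≈ -53.2 ms.

-53.2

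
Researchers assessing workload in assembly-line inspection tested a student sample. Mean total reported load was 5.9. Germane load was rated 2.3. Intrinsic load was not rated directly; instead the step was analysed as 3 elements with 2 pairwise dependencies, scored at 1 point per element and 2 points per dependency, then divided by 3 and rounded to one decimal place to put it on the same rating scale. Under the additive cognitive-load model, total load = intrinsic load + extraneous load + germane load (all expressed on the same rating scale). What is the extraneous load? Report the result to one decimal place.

Intrinsic (element-interactivity): (3 × 1 + 2 × 2) / 3 = 7 / 3 = 2.3333 → 2.3.
extraneous load = total − intrinsic − germane
             = 5.9 − 2.3 − 2.3 = 1.3.

1.3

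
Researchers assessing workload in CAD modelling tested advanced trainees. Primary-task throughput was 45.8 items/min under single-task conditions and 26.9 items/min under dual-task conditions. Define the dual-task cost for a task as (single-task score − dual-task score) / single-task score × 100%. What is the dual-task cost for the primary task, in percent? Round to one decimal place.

41.3

Cost = (45.8 − 26.9) / 45.8 × 100%
     = 18.9000 / 45.8 × 100% = 41.2664%.
≈ 41.3%.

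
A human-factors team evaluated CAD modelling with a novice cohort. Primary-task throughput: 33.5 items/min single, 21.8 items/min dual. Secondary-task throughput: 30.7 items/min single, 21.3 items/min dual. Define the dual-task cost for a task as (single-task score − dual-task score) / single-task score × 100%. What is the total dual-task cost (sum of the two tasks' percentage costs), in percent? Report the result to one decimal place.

Primary cost = (33.5 − 21.8) / 33.5 × 100% = 34.9254%.
Secondary cost = (30.7 − 21.3) / 30.7 × 100% = 30.6189%.
Total = 34.9254% + 30.6189% = 65.5443% ≈ 65.5%.

65.5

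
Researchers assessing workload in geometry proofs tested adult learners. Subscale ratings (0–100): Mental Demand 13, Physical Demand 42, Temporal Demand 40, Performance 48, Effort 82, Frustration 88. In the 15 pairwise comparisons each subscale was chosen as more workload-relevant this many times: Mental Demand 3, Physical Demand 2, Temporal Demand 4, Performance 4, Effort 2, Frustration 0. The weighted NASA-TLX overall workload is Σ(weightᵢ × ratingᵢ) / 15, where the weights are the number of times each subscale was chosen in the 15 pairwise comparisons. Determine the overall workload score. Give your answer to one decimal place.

42.6

The tallies are the weights (they sum to 15).
Weighted sum = 3·13 + 2·42 + 4·40 + 4·48 + 2·82 + 0·88
            = 39 + 84 + 160 + 192 + 164 + 0 = 639.
Overall workload = 639 / 15 = 42.6000 ≈ 42.6.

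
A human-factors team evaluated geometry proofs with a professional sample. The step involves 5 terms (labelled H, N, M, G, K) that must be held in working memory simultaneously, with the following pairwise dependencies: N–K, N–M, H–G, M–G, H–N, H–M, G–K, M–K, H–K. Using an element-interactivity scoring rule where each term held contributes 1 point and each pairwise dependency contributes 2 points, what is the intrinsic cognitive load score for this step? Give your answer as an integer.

Count of terms held simultaneously: 5.
Count of pairwise dependencies listed: 9.
Element contribution: 5 × 1 = 5.
Interaction contribution: 9 × 2 = 18.
Intrinsic load = 5 + 18 = 23.

23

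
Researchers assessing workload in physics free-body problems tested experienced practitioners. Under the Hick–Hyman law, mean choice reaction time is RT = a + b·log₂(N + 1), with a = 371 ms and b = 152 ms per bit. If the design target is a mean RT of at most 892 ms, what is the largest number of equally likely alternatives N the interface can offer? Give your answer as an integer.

Set 371 + 152·log₂(N + 1) ≤ 892.
log₂(N + 1) ≤ (892 − 371) / 152 = 3.4276.
N + 1 ≤ 2^3.4276 = 10.7600.
N ≤ 9.7600, so the largest integer N is 9.

9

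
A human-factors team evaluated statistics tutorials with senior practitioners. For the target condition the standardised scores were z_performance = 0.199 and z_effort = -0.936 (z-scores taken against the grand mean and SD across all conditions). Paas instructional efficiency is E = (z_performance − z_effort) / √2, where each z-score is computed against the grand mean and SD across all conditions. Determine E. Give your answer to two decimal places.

z_P − z_E = 0.199 − (-0.936) = 1.1350.
E = 1.1350 / √2 = 1.1350 / 1.41421 = 0.8026 ≈ 0.80.

0.80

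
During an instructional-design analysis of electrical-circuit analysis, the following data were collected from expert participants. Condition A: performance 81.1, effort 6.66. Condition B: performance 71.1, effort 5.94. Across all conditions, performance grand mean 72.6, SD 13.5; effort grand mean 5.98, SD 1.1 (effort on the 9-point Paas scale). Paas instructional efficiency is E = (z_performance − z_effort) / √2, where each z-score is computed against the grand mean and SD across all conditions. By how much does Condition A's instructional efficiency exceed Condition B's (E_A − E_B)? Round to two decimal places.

0.06

Condition A: z_P = (81.1 − 72.6)/13.5 = 0.6296; z_E = (6.66 − 5.98)/1.1 = 0.6182; E_A = (0.6296 − 0.6182)/√2 = 0.0081.
Condition B: z_P = (71.1 − 72.6)/13.5 = -0.1111; z_E = (5.94 − 5.98)/1.1 = -0.0364; E_B = (-0.1111 − (-0.0364))/√2 = -0.0528.
E_A − E_B = 0.0081 − (-0.0528) = 0.0609 ≈ 0.06.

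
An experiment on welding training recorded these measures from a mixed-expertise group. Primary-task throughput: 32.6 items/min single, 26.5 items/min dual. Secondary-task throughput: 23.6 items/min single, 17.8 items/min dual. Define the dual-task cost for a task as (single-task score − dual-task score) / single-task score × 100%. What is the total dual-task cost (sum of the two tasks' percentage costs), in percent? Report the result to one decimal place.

43.3

Primary cost = (32.6 − 26.5) / 32.6 × 100% = 18.7117%.
Secondary cost = (23.6 − 17.8) / 23.6 × 100% = 24.5763%.
Total = 18.7117% + 24.5763% = 43.2880% ≈ 43.3%.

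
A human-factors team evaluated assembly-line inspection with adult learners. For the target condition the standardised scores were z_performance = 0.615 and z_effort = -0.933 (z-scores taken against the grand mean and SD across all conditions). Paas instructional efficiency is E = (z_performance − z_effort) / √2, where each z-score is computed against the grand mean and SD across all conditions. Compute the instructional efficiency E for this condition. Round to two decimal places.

z_P − z_E = 0.615 − (-0.933) = 1.5480.
E = 1.5480 / √2 = 1.5480 / 1.41421 = 1.0946 ≈ 1.09.

1.09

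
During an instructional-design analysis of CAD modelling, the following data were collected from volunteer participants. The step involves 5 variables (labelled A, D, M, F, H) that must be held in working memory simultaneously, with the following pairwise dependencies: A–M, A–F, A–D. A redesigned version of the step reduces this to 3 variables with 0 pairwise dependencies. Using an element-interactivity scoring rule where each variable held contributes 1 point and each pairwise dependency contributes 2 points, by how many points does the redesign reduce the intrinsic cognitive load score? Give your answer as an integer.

8

Original: 5 × 1 + 3 × 2 = 5 + 6 = 11.
Redesigned: 3 × 1 + 0 × 2 = 3 + 0 = 3.
Reduction = 11 − 3 = 8.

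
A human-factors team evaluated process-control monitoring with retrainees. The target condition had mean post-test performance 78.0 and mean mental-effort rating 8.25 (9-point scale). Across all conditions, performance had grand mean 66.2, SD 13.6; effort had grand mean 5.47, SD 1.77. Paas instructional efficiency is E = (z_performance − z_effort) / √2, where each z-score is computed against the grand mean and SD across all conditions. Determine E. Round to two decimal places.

-0.50

z_performance = (78.0 − 66.2) / 13.6 = 11.8000 / 13.6 = 0.8676.
z_effort = (8.25 − 5.47) / 1.77 = 2.7800 / 1.77 = 1.5706.
z_P − z_E = 0.8676 − 1.5706 = -0.7030.
E = -0.7030 / √2 = -0.7030 / 1.41421 = -0.4971 ≈ -0.50.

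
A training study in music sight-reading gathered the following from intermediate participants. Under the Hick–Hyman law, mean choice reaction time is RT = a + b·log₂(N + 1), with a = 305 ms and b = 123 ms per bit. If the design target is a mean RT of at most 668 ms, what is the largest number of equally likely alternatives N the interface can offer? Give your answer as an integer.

Set 305 + 123·log₂(N + 1) ≤ 668.
log₂(N + 1) ≤ (668 − 305) / 123 = 2.9512.
N + 1 ≤ 2^2.9512 = 7.7339.
N ≤ 6.7339, so the largest integer N is 6.

6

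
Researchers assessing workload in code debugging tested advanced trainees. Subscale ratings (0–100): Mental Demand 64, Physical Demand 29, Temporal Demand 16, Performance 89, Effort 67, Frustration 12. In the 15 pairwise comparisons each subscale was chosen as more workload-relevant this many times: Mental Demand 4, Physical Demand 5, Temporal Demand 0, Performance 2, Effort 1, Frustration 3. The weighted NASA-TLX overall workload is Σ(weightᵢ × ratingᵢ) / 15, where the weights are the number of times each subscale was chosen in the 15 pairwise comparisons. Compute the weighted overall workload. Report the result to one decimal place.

The tallies are the weights (they sum to 15).
Weighted sum = 4·64 + 5·29 + 0·16 + 2·89 + 1·67 + 3·12
            = 256 + 145 + 0 + 178 + 67 + 36 = 682.
Overall workload = 682 / 15 = 45.4667 ≈ 45.5.

45.5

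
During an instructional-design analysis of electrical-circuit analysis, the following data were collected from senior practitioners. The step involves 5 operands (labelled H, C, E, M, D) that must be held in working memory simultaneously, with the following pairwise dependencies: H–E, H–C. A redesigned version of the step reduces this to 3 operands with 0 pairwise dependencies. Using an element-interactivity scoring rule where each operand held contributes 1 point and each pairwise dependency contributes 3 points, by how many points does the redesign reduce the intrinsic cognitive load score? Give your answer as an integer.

8

Original: 5 × 1 + 2 × 3 = 5 + 6 = 11.
Redesigned: 3 × 1 + 0 × 3 = 3 + 0 = 3.
Reduction = 11 − 3 = 8.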